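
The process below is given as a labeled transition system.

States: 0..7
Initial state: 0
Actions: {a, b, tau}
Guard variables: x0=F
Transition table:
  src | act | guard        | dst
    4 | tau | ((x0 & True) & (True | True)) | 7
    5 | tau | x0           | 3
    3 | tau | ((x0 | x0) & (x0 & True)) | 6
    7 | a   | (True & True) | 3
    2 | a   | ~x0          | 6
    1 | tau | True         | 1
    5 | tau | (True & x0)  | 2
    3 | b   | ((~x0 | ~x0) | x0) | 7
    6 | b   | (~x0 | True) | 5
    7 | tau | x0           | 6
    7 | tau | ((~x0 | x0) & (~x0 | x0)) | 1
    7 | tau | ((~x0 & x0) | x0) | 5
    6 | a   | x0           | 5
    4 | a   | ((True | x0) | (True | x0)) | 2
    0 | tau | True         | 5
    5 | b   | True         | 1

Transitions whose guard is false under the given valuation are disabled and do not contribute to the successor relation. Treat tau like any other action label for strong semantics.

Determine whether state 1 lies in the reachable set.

Guard filter leaves 9 enabled edge(s).
depth 0: {0}
depth 1: {5}  cumulative {0,5}
depth 2: {1}  cumulative {0,1,5}
Reach set: {0,1,5}
trace reaching 1: tau·b

Answer: REACHABLE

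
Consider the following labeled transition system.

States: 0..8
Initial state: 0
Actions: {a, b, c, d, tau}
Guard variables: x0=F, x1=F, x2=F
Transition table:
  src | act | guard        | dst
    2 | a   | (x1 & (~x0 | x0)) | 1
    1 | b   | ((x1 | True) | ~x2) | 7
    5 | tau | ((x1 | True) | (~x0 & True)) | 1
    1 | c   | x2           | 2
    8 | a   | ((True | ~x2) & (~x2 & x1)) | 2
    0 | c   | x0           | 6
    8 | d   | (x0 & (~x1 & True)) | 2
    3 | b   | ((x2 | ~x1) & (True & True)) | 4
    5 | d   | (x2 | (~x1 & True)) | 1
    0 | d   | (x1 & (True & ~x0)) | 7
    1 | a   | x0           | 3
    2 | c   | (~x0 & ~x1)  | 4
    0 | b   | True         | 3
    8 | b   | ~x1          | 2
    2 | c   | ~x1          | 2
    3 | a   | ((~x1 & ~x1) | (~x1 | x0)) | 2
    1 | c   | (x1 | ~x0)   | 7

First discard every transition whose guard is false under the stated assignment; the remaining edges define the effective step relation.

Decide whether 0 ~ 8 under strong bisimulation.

Answer: NOT BISIMILAR

Analysis:
Refine partition for ~:
  P[0] = {{0,1,2,3,4,5,6,7,8}}
  P[1] = {{0,8},{1},{2},{3},{4,6,7},{5}}
  P[2] = {{0},{1},{2},{3},{4,6,7},{5},{8}}
Fixed point at round 3; 7 class(es).
[0]={0}  [8]={8}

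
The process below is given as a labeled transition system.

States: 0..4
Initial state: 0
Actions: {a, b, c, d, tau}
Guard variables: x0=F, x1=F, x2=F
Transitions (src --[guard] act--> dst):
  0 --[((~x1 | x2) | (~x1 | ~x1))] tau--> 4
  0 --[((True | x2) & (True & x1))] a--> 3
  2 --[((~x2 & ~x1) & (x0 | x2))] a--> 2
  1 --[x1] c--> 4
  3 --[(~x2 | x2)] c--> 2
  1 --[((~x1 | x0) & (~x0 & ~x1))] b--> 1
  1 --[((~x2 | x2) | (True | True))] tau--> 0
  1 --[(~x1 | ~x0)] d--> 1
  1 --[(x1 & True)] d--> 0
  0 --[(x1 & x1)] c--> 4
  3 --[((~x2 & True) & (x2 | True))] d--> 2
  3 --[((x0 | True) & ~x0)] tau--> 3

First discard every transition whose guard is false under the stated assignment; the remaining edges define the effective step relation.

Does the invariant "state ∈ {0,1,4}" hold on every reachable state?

Answer: INVARIANT HOLDS

Trace:
Inv-set: {0,1,4}
Reach set: {0,4}
  0: safe
  4: safe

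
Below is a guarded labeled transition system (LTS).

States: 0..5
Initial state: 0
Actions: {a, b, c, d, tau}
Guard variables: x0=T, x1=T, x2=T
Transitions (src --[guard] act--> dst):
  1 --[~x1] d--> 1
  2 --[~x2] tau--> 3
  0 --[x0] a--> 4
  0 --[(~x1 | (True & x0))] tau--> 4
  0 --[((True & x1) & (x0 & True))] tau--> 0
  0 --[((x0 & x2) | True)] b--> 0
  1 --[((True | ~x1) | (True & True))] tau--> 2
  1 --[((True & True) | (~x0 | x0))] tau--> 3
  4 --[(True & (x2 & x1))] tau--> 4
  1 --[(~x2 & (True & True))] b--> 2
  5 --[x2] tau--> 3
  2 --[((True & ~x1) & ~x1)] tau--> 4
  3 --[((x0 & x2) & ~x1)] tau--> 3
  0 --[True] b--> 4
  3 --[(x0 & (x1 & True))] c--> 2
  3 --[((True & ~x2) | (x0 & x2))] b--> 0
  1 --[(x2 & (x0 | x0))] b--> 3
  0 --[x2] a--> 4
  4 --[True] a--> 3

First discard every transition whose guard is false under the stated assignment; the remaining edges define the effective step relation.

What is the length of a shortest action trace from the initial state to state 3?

Layered search for 3:
  depth 0: {0}
  depth 1: {4}
  depth 2: {3}
3 enters at depth 2; path a·a

Answer: 2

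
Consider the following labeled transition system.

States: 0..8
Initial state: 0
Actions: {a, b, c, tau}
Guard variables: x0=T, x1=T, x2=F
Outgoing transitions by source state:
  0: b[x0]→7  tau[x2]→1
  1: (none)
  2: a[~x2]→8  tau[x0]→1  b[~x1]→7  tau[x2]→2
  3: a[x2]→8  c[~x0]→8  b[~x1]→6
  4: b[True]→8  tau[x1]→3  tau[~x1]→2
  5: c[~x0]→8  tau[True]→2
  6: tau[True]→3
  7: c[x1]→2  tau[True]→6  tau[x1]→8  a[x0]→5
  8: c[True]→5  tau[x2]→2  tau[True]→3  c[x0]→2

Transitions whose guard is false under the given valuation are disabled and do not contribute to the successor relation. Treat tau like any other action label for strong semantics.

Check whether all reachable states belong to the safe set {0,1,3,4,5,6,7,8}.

Answer: INVARIANT VIOLATED at state 2

Analysis:
Safe = {0,1,3,4,5,6,7,8}
Reachable = {0,1,2,3,5,6,7,8}
  0: ✓
  1: ✓
  2: ✗ unsafe
  3: ✓
  5: ✓
  6: ✓
  7: ✓
  8: ✓
witness against invariant: b·c → 2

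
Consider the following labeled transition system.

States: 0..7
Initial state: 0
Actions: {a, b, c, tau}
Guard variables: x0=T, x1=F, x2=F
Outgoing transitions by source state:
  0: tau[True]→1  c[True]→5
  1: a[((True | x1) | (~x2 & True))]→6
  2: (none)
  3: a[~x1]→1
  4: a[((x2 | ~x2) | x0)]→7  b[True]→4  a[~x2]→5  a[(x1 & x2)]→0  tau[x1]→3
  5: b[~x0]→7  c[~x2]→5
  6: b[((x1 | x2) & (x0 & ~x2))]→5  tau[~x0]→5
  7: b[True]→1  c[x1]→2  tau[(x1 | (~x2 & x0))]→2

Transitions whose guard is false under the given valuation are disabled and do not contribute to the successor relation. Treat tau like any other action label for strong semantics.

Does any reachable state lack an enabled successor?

Reachable = {0,1,5,6}
  0: c→5  tau→1  [deg 2]
  1: a→6  [deg 1]
  5: c→5  [deg 1]
  6: ∅  [no exit]
Path to 6: tau·a

Answer: DEADLOCK at state 6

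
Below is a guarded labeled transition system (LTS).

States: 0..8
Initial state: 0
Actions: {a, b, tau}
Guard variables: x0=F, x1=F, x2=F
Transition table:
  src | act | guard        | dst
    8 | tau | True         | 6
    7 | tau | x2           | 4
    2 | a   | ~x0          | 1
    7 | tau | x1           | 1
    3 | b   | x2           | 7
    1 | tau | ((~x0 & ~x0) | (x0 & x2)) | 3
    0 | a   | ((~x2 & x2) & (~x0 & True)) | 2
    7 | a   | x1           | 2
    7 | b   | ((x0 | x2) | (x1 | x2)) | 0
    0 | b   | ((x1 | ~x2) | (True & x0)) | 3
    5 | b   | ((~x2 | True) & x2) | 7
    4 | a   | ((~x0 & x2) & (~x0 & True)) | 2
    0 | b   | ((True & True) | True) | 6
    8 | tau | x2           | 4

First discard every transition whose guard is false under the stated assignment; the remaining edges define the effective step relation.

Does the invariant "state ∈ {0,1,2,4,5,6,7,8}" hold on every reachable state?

Inv-set: {0,1,2,4,5,6,7,8}
R = {0,3,6}
  0: ok
  3: outside
  6: ok
witness against invariant: b → 3

Answer: INVARIANT VIOLATED at state 3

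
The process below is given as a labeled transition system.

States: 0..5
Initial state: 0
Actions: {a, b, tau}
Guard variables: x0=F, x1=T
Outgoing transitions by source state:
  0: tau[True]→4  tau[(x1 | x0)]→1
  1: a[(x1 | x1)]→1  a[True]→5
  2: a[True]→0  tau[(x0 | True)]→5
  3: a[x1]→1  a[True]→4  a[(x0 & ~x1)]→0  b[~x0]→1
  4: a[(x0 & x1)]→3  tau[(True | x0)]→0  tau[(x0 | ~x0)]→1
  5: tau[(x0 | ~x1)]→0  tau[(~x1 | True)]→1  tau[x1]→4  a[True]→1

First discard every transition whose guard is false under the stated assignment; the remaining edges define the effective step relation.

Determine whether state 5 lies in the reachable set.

Answer: REACHABLE

Analysis:
After dropping false guards: 14 live edges.
Layer 0: {0}
Layer 1: {1,4}  total {0,1,4}
Layer 2: {5}  total {0,1,4,5}
R = {0,1,4,5}
trace reaching 5: tau·a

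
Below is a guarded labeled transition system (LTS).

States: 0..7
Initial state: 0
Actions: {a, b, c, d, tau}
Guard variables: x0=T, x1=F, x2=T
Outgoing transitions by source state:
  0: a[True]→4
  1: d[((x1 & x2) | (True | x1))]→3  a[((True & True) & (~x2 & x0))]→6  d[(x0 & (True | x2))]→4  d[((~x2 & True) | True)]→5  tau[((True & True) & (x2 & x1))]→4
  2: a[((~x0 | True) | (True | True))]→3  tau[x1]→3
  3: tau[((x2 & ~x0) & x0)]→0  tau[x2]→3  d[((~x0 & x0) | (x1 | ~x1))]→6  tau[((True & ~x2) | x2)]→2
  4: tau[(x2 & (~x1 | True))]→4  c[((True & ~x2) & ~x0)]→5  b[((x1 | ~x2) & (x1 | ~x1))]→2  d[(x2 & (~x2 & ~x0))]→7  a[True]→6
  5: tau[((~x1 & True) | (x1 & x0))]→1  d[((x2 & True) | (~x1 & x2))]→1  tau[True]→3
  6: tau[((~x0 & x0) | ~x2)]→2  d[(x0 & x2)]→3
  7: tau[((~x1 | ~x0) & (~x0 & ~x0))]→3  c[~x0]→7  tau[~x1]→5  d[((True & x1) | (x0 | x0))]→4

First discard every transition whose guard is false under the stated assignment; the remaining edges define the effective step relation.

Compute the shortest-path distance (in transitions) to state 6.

Answer: 2

Trace:
Breadth-first toward 6:
  Layer 0: {0}
  Layer 1: {4}
  Layer 2: {6}
6 enters at depth 2; path a·a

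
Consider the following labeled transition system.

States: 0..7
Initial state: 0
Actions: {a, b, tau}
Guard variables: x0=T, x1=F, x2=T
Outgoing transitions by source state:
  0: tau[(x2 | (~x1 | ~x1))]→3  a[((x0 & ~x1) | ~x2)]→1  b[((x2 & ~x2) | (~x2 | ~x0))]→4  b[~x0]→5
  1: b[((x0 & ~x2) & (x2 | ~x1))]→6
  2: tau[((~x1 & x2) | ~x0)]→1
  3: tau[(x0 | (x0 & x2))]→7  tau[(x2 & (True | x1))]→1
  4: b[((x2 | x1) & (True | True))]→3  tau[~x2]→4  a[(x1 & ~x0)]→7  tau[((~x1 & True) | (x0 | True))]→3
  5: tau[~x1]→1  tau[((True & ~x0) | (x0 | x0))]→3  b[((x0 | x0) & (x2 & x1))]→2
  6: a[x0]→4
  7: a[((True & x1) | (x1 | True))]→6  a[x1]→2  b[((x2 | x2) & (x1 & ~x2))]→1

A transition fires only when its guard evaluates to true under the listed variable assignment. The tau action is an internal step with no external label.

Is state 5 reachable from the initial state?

11 transition(s) survive guard evaluation.
Layer 0: {0}
Layer 1: {1,3}  total {0,1,3}
Layer 2: {7}  total {0,1,3,7}
Layer 3: {6}  total {0,1,3,6,7}
Layer 4: {4}  total {0,1,3,4,6,7}
R = {0,1,3,4,6,7}

Answer: UNREACHABLE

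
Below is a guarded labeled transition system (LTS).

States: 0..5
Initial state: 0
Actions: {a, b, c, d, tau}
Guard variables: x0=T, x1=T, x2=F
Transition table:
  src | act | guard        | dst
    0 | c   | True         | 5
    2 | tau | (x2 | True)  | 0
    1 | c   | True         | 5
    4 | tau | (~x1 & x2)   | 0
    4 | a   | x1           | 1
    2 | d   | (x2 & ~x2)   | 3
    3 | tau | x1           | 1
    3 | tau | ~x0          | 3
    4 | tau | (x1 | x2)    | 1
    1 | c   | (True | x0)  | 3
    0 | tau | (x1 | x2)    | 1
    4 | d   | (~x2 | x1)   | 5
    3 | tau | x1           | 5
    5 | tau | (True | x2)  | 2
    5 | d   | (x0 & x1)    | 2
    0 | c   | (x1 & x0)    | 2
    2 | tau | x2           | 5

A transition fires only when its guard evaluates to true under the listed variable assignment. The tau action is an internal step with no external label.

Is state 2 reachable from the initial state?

Answer: REACHABLE

Working:
13 transition(s) survive guard evaluation.
depth 0: {0}
depth 1: {1,2,5}  total {0,1,2,5}
depth 2: {3}  total {0,1,2,3,5}
R = {0,1,2,3,5}
trace reaching 2: c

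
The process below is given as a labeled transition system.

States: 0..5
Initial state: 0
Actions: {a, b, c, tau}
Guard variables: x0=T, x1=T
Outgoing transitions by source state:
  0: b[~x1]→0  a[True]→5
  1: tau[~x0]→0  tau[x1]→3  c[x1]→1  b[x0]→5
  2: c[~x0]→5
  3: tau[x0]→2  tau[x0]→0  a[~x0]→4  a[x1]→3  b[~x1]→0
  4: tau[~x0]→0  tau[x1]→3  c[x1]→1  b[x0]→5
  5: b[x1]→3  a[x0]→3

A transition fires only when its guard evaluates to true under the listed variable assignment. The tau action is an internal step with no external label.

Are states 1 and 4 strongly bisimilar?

Answer: BISIMILAR

Analysis:
Refine partition for ~:
  π0 = {{0,1,2,3,4,5}}
  π1 = {{0},{1,4},{2},{3},{5}}
Fixed point at round 2; 5 class(es).
class of 1: {1,4}; class of 4: {1,4}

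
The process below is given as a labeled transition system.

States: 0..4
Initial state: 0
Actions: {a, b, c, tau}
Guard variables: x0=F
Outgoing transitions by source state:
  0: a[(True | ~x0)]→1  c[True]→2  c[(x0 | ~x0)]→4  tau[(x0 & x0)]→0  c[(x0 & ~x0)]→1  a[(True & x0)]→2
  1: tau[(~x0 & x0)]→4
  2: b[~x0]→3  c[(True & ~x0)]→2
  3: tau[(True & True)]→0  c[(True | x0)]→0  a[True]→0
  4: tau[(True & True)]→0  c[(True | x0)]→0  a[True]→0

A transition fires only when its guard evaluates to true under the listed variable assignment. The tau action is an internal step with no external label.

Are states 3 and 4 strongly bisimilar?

Answer: BISIMILAR

Trace:
Refine partition for ~:
  P[0] = {{0,1,2,3,4}}
  P[1] = {{0},{1},{2},{3,4}}
4 equivalence class(es) (converged in 2)
class of 3: {3,4}; class of 4: {3,4}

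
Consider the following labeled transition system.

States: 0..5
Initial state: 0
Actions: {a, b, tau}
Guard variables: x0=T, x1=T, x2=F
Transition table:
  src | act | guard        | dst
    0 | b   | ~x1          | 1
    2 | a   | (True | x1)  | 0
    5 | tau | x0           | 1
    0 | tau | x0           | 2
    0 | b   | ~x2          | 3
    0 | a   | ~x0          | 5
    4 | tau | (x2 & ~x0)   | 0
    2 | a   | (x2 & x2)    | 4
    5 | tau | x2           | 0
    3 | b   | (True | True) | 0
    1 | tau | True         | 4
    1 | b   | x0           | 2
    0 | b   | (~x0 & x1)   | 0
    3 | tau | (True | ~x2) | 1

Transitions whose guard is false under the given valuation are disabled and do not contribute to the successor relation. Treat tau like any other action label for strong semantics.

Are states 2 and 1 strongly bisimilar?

Answer: NOT BISIMILAR

Trace:
Compute ~ classes (split until stable):
  P[0] = {{0,1,2,3,4,5}}
  P[1] = {{0,1,3},{2},{4},{5}}
  P[2] = {{0},{1},{2},{3},{4},{5}}
Fixed point at round 3; 6 class(es).
2∈{2}, 1∈{1}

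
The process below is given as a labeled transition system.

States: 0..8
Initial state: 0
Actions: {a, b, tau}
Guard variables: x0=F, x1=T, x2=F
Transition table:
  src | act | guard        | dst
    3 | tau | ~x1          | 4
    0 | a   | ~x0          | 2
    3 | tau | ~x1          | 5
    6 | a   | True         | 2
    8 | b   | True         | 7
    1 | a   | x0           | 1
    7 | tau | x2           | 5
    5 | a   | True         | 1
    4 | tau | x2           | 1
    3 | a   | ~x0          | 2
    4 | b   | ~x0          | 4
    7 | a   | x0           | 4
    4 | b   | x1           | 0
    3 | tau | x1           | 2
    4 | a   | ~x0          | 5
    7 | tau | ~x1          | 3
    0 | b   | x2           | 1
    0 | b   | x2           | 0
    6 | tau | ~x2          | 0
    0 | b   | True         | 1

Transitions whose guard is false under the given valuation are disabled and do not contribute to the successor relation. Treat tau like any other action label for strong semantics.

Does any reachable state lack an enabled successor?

Answer: DEADLOCK at state 1

Analysis:
R = {0,1,2}
  0: a→2  b→1  [2 out]
  1: ∅  [deadlock]
  2: ∅  [deadlock]
Path to 1: b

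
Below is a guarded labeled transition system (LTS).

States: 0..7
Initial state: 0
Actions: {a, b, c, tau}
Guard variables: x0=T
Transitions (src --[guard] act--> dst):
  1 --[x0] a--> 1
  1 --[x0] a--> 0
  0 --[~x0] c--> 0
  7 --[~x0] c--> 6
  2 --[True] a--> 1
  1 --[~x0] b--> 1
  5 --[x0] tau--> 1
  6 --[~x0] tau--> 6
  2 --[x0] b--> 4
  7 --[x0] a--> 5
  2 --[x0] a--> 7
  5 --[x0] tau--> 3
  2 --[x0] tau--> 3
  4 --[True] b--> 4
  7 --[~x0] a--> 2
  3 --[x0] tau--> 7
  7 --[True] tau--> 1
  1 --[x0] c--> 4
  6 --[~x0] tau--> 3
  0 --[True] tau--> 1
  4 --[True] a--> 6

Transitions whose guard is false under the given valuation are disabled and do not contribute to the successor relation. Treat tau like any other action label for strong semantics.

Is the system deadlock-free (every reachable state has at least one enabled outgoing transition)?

R = {0,1,4,6}
  0: tau→1  [1 out]
  1: a→0  a→1  c→4  [3 out]
  4: a→6  b→4  [2 out]
  6: ∅  [STUCK]
trace reaching 6: tau·c·a

Answer: DEADLOCK at state 6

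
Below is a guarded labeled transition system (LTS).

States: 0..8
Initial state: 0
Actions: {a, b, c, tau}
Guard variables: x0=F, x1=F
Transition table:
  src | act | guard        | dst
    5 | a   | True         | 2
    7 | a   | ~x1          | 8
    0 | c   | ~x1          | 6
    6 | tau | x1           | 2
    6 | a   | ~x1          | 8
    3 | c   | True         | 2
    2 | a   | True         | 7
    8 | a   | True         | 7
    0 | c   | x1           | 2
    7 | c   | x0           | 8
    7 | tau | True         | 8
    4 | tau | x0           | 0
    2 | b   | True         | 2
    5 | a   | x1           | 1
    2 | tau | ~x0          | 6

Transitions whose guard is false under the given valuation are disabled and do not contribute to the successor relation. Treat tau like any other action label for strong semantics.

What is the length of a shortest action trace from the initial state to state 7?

Layered search for 7:
  depth 0: {0}
  depth 1: {6}
  depth 2: {8}
  depth 3: {7}
depth(7)=3, e.g. c·a·a

Answer: 3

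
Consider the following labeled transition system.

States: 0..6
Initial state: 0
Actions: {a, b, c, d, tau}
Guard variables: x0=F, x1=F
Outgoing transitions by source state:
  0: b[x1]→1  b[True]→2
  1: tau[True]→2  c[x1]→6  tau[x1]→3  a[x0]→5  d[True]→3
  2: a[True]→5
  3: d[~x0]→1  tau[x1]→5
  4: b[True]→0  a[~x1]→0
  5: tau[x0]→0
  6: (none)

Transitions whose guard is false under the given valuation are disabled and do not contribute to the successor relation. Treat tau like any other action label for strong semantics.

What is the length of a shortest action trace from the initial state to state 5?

BFS to 5:
  L0 = {0}
  L1 = {2}
  L2 = {5}
first hit 5 at d=2 via b·a

Answer: 2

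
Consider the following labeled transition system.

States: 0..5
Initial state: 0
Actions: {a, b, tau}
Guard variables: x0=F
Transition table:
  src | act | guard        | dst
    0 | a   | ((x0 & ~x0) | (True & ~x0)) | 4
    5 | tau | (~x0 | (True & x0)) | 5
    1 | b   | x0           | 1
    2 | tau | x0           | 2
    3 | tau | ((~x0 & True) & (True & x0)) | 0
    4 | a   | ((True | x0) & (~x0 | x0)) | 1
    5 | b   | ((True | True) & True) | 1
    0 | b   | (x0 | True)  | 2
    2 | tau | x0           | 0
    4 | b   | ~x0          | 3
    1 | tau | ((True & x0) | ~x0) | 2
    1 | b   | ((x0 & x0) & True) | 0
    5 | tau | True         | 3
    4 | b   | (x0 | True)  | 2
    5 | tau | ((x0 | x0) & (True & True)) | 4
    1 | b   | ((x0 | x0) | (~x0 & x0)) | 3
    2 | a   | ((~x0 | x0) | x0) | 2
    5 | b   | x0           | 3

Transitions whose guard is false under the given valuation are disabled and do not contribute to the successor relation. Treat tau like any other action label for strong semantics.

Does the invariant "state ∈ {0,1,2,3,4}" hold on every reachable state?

Answer: INVARIANT HOLDS

Analysis:
Inv-set: {0,1,2,3,4}
Reachable = {0,1,2,3,4}
  0: safe
  1: safe
  2: safe
  3: safe
  4: safe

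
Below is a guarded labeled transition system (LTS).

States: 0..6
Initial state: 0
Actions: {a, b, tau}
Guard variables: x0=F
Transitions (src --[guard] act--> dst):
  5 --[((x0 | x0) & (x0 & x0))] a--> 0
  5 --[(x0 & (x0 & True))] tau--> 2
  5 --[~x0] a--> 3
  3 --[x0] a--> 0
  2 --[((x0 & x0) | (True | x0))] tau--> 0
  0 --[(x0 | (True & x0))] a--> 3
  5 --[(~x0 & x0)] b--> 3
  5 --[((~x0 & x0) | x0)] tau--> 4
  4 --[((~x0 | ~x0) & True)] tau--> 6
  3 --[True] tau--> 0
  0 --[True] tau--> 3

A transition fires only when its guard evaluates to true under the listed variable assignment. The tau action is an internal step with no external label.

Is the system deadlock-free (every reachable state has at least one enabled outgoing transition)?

Answer: DEADLOCK-FREE

Working:
R = {0,3}
  0: tau→3  [deg 1]
  3: tau→0  [deg 1]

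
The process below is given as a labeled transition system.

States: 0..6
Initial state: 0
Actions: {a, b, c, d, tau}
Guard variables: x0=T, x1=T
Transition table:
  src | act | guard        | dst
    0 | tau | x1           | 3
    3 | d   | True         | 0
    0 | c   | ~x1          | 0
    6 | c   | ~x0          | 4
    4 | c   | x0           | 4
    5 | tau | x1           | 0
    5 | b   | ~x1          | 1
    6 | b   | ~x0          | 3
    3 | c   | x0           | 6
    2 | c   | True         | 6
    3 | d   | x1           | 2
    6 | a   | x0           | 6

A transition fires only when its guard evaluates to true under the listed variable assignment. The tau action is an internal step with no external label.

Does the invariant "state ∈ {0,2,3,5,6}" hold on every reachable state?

Safe = {0,2,3,5,6}
Reach set: {0,2,3,6}
  0: ok
  2: ok
  3: ok
  6: ok

Answer: INVARIANT HOLDS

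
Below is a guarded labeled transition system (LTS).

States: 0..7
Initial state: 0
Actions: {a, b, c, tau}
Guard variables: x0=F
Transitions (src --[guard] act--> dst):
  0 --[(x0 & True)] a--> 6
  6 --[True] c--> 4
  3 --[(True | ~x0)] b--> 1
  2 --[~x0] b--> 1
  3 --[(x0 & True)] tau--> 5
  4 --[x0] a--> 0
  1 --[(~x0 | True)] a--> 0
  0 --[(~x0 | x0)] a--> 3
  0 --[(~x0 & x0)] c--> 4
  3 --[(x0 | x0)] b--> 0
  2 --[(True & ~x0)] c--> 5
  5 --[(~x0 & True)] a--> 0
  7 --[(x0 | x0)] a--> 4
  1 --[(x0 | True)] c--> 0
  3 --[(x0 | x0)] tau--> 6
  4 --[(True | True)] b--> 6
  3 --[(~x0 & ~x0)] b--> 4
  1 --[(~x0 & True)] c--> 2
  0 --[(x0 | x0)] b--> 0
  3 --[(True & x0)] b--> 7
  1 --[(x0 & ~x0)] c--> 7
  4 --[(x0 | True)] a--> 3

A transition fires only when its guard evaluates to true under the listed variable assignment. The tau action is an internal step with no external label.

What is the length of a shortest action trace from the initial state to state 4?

Layered search for 4:
  depth 0: {0}
  depth 1: {3}
  depth 2: {1,4}
4 enters at depth 2; path a·b

Answer: 2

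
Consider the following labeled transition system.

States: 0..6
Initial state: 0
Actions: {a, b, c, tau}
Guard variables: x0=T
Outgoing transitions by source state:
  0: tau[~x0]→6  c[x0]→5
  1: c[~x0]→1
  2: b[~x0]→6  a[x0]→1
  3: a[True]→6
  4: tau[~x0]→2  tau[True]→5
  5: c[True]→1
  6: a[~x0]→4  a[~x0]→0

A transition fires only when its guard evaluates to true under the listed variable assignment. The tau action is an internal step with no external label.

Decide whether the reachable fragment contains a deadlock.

Answer: DEADLOCK at state 1

Trace:
R = {0,1,5}
  0: c→5  [deg 1]
  1: ∅  [no exit]
  5: c→1  [deg 1]
trace reaching 1: c·c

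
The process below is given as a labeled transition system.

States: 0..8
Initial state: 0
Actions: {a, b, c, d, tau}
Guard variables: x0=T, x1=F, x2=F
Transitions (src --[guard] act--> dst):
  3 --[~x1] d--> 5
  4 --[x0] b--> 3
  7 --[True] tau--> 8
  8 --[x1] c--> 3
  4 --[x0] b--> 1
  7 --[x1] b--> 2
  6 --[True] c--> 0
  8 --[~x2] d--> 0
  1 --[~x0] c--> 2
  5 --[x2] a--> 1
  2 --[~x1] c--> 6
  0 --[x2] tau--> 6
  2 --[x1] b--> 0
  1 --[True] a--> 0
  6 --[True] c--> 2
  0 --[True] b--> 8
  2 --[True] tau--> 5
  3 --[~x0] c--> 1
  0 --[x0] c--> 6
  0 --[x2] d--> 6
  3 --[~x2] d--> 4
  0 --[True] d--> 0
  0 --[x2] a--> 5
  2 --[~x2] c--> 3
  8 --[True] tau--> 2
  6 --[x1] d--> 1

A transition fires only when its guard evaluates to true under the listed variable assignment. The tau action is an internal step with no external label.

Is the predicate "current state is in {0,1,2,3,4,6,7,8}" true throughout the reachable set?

Safe = {0,1,2,3,4,6,7,8}
Reach set: {0,1,2,3,4,5,6,8}
  0: safe
  1: safe
  2: safe
  3: safe
  4: safe
  5: ✗ unsafe
  6: safe
  8: safe
counterexample path to 5: b·tau·tau

Answer: INVARIANT VIOLATED at state 5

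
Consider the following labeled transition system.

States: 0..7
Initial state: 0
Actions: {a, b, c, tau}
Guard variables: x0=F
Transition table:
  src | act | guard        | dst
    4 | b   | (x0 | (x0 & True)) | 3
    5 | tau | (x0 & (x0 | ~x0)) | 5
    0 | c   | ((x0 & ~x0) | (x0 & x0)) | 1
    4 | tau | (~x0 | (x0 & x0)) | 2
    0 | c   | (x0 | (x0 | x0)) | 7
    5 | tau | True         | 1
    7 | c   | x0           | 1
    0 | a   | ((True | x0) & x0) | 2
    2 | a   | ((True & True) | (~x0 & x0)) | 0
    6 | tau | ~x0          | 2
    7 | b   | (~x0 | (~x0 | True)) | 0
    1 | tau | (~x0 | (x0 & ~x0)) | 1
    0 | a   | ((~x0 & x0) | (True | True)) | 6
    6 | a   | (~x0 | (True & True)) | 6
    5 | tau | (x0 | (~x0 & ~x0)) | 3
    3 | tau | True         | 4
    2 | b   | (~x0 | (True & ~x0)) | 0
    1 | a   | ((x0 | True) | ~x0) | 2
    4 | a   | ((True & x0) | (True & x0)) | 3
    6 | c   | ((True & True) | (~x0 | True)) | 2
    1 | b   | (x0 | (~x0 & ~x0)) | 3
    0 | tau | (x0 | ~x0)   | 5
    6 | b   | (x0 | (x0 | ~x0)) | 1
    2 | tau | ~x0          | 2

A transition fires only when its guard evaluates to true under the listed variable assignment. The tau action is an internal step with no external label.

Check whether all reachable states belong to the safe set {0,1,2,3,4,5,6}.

Answer: INVARIANT HOLDS

Working:
Inv-set: {0,1,2,3,4,5,6}
Reach set: {0,1,2,3,4,5,6}
  0: ✓
  1: ✓
  2: ✓
  3: ✓
  4: ✓
  5: ✓
  6: ✓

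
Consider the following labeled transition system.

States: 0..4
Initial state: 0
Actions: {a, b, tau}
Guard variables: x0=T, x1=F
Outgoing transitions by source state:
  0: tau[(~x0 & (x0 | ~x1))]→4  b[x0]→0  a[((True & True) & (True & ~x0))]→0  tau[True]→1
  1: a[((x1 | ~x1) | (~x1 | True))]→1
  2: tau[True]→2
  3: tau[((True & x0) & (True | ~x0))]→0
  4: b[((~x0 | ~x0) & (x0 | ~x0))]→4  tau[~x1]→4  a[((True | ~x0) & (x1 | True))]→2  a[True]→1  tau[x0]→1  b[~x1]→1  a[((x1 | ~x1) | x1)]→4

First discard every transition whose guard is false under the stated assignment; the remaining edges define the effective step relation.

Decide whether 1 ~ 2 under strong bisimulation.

Bisimulation quotient by refinement:
  round 0: {{0,1,2,3,4}}
  round 1: {{0},{1},{2,3},{4}}
  round 2: {{0},{1},{2},{3},{4}}
5 equivalence class(es) (converged in 3)
[1]={1}  [2]={2}

Answer: NOT BISIMILAR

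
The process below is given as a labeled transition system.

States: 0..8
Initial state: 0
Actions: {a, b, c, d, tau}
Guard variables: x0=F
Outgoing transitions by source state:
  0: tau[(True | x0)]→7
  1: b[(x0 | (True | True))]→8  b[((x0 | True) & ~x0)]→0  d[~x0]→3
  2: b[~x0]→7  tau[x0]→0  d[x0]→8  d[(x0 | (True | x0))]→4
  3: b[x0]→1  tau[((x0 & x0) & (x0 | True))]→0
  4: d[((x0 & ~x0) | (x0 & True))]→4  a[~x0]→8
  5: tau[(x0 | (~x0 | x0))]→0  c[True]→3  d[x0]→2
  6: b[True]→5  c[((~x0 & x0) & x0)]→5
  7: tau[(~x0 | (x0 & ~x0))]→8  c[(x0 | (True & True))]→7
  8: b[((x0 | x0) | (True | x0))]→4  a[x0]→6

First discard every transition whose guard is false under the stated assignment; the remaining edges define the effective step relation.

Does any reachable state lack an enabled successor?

Answer: DEADLOCK-FREE

Working:
Reachable = {0,4,7,8}
  0: tau→7  [1 out]
  4: a→8  [1 out]
  7: c→7  tau→8  [2 out]
  8: b→4  [1 out]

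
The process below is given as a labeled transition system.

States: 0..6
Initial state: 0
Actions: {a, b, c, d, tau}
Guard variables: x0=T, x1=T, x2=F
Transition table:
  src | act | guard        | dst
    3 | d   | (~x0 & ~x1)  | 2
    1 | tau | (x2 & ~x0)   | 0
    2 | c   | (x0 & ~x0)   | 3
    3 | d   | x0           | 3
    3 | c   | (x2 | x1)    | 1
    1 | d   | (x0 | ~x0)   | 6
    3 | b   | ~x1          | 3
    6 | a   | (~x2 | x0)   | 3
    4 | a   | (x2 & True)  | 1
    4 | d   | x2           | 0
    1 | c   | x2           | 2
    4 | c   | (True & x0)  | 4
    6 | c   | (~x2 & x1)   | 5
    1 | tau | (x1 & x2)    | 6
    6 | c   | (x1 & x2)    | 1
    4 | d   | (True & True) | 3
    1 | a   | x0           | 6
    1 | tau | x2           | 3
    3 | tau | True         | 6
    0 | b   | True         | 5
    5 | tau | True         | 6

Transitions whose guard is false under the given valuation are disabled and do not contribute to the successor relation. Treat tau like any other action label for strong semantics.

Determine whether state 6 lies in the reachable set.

Answer: REACHABLE

Working:
Guard filter leaves 11 enabled edge(s).
L0 = {0}
L1 = {5}  cumulative {0,5}
L2 = {6}  cumulative {0,5,6}
L3 = {3}  cumulative {0,3,5,6}
L4 = {1}  cumulative {0,1,3,5,6}
Reachable = {0,1,3,5,6}
trace reaching 6: b·tau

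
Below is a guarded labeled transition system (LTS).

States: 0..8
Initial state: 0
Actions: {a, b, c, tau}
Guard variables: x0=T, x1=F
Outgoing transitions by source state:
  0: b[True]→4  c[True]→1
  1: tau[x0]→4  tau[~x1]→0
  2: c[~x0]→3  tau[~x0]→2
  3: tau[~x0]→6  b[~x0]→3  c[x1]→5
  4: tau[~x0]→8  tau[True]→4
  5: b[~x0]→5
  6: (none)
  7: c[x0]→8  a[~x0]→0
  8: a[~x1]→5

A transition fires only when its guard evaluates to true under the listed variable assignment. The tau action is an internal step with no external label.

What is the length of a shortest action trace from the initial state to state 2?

BFS to 2:
  L0 = {0}
  L1 = {1,4}
2 never appears.

Answer: UNREACHABLE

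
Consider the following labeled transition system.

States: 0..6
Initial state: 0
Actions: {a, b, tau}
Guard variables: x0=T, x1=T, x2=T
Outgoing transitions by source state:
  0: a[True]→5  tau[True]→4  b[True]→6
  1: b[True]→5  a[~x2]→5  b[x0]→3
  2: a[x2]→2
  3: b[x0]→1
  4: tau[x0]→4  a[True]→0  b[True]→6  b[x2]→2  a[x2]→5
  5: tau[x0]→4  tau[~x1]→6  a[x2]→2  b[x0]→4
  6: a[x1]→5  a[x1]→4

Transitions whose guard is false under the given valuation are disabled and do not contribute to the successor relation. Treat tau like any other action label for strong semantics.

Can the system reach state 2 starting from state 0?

After dropping false guards: 17 live edges.
depth 0: {0}
depth 1: {4,5,6}  cumulative {0,4,5,6}
depth 2: {2}  cumulative {0,2,4,5,6}
Reach set: {0,2,4,5,6}
witness 2: a·a

Answer: REACHABLE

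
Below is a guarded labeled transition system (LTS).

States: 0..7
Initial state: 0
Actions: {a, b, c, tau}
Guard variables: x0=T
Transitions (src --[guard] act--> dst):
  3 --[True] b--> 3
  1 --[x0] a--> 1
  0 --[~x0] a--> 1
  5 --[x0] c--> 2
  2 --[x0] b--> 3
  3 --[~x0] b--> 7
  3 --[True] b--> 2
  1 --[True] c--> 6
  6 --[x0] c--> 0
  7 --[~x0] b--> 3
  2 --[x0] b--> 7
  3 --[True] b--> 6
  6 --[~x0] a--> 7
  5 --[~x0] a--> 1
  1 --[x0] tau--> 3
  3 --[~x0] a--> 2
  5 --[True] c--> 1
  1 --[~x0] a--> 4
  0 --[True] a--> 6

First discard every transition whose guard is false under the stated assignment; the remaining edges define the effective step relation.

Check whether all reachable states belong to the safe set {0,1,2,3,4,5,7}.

Answer: INVARIANT VIOLATED at state 6

Analysis:
Safe = {0,1,2,3,4,5,7}
Reachable = {0,6}
  0: ✓
  6: outside
counterexample path to 6: a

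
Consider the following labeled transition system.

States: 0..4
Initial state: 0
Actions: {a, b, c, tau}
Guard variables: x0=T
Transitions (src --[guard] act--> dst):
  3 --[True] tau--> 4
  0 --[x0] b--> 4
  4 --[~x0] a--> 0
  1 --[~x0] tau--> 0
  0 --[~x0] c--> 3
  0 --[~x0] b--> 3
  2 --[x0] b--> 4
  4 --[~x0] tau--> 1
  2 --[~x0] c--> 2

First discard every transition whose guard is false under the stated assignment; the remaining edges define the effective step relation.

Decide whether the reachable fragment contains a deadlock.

Answer: DEADLOCK at state 4

Analysis:
Reachable = {0,4}
  0: b→4  [1 exit(s)]
  4: ∅  [deadlock]
trace reaching 4: b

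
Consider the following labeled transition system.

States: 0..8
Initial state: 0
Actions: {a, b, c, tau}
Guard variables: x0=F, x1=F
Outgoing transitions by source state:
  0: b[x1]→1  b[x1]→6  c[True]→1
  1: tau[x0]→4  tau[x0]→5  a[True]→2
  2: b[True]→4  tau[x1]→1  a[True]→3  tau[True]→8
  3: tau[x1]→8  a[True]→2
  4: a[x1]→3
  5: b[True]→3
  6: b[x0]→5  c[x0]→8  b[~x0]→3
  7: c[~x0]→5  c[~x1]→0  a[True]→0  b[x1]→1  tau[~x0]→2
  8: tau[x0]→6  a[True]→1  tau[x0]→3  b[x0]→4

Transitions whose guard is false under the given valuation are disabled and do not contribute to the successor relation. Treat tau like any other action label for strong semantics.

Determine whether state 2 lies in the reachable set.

Answer: REACHABLE

Analysis:
13 transition(s) survive guard evaluation.
Layer 0: {0}
Layer 1: {1}  cumulative {0,1}
Layer 2: {2}  cumulative {0,1,2}
Layer 3: {3,4,8}  cumulative {0,1,2,3,4,8}
Reachable = {0,1,2,3,4,8}
witness 2: c·a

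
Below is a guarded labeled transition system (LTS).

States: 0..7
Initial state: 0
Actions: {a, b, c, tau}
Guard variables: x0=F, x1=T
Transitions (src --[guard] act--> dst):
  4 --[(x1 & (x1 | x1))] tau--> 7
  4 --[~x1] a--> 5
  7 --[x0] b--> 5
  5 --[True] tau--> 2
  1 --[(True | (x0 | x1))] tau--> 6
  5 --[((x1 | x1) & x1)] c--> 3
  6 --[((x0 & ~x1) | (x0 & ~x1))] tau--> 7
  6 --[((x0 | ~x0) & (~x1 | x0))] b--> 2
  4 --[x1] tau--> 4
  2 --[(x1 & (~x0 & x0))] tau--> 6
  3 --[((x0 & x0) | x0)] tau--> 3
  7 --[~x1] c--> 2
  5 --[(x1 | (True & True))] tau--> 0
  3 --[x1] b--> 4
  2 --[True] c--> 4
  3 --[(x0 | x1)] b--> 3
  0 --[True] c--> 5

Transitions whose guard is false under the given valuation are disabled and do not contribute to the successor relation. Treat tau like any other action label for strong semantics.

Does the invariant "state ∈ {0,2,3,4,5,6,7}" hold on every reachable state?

Answer: INVARIANT HOLDS

Working:
Inv-set: {0,2,3,4,5,6,7}
Reachable = {0,2,3,4,5,7}
  0: ok
  2: ok
  3: ok
  4: ok
  5: ok
  7: ok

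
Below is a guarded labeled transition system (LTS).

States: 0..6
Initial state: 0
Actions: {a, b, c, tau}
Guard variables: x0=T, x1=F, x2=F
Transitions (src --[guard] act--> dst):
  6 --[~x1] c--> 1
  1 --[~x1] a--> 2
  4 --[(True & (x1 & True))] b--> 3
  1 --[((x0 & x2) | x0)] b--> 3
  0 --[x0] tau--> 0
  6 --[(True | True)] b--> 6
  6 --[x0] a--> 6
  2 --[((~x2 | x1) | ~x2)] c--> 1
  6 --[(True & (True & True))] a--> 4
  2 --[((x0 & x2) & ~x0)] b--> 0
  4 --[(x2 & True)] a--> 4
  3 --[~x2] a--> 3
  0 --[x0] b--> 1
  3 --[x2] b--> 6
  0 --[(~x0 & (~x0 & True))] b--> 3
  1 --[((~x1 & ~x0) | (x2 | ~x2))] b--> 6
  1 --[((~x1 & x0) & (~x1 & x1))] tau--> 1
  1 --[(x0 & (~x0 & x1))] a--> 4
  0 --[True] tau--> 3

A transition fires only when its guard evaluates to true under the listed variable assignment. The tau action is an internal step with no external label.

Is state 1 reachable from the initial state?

Guard filter leaves 12 enabled edge(s).
depth 0: {0}
depth 1: {1,3}  cumulative {0,1,3}
depth 2: {2,6}  cumulative {0,1,2,3,6}
depth 3: {4}  cumulative {0,1,2,3,4,6}
R = {0,1,2,3,4,6}
trace reaching 1: b

Answer: REACHABLE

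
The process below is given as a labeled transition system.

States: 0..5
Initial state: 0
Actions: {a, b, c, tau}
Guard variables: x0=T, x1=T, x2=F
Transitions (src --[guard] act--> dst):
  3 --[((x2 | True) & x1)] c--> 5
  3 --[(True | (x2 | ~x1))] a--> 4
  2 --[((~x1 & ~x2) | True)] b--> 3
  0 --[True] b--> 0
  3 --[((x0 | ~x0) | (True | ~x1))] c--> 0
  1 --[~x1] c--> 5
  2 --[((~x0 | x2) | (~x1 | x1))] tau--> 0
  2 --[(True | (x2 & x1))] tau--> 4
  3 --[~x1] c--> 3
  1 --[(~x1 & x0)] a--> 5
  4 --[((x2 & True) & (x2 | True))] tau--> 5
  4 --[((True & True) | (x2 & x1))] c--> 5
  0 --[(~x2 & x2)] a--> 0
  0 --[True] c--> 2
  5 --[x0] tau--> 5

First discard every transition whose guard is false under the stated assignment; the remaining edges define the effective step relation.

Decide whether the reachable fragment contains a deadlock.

Answer: DEADLOCK-FREE

Analysis:
Reach set: {0,2,3,4,5}
  0: b→0  c→2  [2 out]
  2: b→3  tau→0  tau→4  [3 out]
  3: a→4  c→0  c→5  [3 out]
  4: c→5  [1 out]
  5: tau→5  [1 out]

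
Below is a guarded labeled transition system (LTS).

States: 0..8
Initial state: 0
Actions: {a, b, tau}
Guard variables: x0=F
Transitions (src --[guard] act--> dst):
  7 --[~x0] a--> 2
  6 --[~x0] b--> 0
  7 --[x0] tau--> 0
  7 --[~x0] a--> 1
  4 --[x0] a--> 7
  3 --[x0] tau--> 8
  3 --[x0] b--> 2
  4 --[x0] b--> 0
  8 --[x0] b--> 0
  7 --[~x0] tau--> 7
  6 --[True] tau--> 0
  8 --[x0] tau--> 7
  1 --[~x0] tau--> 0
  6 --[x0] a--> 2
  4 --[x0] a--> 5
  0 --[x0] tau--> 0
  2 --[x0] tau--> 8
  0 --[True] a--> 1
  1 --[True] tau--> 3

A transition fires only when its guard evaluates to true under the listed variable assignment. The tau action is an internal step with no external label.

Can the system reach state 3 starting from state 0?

Answer: REACHABLE

Analysis:
8 transition(s) survive guard evaluation.
Layer 0: {0}
Layer 1: {1}  now seen {0,1}
Layer 2: {3}  now seen {0,1,3}
Reachable = {0,1,3}
trace reaching 3: a·tau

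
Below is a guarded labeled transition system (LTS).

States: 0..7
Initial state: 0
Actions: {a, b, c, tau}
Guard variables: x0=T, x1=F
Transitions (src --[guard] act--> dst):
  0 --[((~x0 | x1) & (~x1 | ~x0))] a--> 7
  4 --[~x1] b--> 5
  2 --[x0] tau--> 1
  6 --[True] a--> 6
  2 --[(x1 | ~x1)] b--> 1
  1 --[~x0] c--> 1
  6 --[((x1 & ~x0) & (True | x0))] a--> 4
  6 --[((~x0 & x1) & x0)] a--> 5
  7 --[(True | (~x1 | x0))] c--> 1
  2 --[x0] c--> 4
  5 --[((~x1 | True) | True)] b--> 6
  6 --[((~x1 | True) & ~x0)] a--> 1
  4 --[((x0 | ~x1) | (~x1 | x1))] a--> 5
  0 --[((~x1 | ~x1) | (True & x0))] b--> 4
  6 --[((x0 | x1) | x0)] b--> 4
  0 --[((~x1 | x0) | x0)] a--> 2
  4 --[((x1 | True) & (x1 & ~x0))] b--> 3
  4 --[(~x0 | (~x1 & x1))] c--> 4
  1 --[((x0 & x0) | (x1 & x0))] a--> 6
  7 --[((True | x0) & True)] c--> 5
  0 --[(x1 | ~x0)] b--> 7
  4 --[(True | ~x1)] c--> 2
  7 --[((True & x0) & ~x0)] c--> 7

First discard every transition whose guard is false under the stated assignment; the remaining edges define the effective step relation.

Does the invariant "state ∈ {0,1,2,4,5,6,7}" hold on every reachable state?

Allowed set {0,1,2,4,5,6,7}
R = {0,1,2,4,5,6}
  0: safe
  1: safe
  2: safe
  4: safe
  5: safe
  6: safe

Answer: INVARIANT HOLDS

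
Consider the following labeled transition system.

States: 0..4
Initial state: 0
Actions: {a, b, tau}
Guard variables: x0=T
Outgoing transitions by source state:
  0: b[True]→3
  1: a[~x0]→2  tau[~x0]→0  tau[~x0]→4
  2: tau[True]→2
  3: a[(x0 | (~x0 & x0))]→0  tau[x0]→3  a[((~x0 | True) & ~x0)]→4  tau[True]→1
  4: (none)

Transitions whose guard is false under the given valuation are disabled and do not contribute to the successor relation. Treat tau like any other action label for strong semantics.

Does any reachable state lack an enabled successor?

Answer: DEADLOCK at state 1

Analysis:
R = {0,1,3}
  0: b→3  [deg 1]
  1: ∅  [deadlock]
  3: a→0  tau→1  tau→3  [deg 3]
Path to 1: b·tau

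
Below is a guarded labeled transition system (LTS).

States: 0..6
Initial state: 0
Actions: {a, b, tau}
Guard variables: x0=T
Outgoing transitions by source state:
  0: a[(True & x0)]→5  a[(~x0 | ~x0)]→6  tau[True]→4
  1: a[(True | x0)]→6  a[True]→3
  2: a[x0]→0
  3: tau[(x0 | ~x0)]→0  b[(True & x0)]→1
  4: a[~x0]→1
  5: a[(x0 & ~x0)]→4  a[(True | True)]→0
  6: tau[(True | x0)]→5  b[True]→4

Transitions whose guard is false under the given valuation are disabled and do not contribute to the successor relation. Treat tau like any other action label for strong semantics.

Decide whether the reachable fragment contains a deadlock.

Reachable = {0,4,5}
  0: a→5  tau→4  [2 exit(s)]
  4: ∅  [deadlock]
  5: a→0  [1 exit(s)]
witness 4: tau

Answer: DEADLOCK at state 4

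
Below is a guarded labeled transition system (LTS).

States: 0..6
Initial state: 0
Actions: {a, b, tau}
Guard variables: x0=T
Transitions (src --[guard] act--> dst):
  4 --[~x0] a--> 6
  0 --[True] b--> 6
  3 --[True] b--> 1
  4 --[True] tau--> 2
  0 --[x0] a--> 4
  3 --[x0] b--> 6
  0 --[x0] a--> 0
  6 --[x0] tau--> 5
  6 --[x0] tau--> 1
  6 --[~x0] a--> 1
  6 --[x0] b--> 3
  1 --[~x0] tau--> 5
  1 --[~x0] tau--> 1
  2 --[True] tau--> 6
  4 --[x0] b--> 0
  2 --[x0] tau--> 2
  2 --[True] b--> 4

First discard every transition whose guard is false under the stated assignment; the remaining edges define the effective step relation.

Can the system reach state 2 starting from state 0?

Guard filter leaves 13 enabled edge(s).
Layer 0: {0}
Layer 1: {4,6}  cumulative {0,4,6}
Layer 2: {1,2,3,5}  cumulative {0,1,2,3,4,5,6}
Reach set: {0,1,2,3,4,5,6}
trace reaching 2: a·tau

Answer: REACHABLE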